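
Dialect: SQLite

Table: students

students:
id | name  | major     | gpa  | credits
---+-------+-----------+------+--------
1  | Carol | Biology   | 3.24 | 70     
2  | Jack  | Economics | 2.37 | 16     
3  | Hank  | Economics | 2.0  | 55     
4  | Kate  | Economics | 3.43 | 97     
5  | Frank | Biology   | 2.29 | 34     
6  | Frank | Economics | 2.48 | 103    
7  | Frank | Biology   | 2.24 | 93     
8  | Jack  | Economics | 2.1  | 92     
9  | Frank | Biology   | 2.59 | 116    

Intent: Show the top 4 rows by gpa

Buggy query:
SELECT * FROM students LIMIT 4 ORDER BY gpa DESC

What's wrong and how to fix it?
Bug: LIMIT must come after ORDER BY

Fix: Sort with ORDER BY, then apply LIMIT

Corrected query:
SELECT * FROM students ORDER BY gpa DESC LIMIT 4

Result:
id | name  | major     | gpa  | credits
---+-------+-----------+------+--------
4  | Kate  | Economics | 3.43 | 97     
1  | Carol | Biology   | 3.24 | 70     
9  | Frank | Biology   | 2.59 | 116    
6  | Frank | Economics | 2.48 | 103    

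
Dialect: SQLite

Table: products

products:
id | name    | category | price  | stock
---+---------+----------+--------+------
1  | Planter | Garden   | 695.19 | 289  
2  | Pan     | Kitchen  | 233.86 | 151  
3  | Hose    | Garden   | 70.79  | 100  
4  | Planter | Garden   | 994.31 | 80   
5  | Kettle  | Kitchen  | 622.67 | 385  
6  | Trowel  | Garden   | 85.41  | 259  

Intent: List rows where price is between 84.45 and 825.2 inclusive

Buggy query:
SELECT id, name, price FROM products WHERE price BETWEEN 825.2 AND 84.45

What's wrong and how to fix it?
Bug: The bounds are reversed; BETWEEN a AND b requires a <= b to match anything

Fix: Write BETWEEN 84.45 AND 825.2

Corrected query:
SELECT id, name, price FROM products WHERE price BETWEEN 84.45 AND 825.2

Result:
id | name    | price 
---+---------+-------
1  | Planter | 695.19
2  | Pan     | 233.86
5  | Kettle  | 622.67
6  | Trowel  | 85.41 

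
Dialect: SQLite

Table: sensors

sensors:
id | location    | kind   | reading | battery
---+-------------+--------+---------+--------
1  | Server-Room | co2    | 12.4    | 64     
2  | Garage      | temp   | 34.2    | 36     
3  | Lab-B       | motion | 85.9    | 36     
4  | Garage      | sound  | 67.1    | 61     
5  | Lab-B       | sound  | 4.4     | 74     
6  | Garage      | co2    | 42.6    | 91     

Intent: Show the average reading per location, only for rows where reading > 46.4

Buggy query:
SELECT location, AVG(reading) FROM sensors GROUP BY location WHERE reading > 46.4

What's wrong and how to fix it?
Bug: Row-level WHERE must come before GROUP BY in the clause order

Fix: Place WHERE between FROM and GROUP BY

Corrected query:
SELECT location, AVG(reading) FROM sensors WHERE reading > 46.4 GROUP BY location

Result:
location | AVG(reading)
---------+-------------
Garage   | 67.1        
Lab-B    | 85.9        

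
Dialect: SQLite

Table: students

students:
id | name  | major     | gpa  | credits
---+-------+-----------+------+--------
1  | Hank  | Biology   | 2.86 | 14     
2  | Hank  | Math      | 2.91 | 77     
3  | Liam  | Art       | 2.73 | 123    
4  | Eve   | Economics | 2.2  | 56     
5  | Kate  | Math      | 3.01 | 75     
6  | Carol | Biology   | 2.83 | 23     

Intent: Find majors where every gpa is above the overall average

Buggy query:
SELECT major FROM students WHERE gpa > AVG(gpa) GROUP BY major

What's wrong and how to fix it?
Bug: AVG() is an aggregate; it can't sit directly in WHERE

Fix: Use a subquery for AVG and a HAVING MIN(...) filter so the condition holds for every row in the group

Corrected query:
SELECT major FROM students GROUP BY major HAVING MIN(gpa) > (SELECT AVG(gpa) FROM students)

Result:
major  
-------
Biology
Math   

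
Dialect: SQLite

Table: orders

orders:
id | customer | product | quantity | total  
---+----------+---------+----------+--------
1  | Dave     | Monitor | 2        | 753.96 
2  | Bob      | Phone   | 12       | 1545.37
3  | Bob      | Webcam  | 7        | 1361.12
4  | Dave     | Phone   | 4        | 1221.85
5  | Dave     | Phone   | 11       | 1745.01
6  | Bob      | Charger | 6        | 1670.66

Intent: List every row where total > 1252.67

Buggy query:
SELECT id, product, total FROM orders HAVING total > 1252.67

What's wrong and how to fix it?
Bug: HAVING filters the output of aggregation, but this query has no GROUP BY and no aggregate functions, so SQLite rejects it (HAVING clause on a non-aggregate query); the condition here is per row

Fix: Replace HAVING with WHERE since the condition applies to individual rows

Corrected query:
SELECT id, product, total FROM orders WHERE total > 1252.67

Result:
id | product | total  
---+---------+--------
2  | Phone   | 1545.37
3  | Webcam  | 1361.12
5  | Phone   | 1745.01
6  | Charger | 1670.66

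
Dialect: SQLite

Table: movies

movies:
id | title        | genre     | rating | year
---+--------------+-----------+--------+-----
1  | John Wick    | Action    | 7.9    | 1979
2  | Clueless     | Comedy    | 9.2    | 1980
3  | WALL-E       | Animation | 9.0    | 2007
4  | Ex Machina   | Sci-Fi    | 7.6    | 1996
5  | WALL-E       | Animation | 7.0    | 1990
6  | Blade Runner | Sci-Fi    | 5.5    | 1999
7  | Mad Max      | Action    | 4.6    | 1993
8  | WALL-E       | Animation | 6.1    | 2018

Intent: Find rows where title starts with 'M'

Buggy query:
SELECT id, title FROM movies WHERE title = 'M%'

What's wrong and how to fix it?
Bug: '=' compares the literal string including the % character; pattern matching needs LIKE

Fix: Replace '=' with LIKE so 'M%' is treated as a pattern

Corrected query:
SELECT id, title FROM movies WHERE title LIKE 'M%'

Result:
id | title  
---+--------
7  | Mad Max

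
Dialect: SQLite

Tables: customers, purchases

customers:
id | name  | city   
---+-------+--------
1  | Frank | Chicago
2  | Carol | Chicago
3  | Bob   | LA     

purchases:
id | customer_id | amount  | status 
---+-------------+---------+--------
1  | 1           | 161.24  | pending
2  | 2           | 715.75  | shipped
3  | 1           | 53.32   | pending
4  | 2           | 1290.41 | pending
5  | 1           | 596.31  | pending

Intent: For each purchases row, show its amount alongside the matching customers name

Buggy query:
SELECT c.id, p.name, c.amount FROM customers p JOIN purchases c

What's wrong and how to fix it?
Bug: JOIN with no ON clause produces a cartesian product; every purchases row pairs with every customers row

Fix: Add ON c.customer_id = p.id to the JOIN

Corrected query:
SELECT c.id, p.name, c.amount FROM customers p JOIN purchases c ON c.customer_id = p.id

Result:
id | name  | amount 
---+-------+--------
1  | Frank | 161.24 
2  | Carol | 715.75 
3  | Frank | 53.32  
4  | Carol | 1290.41
5  | Frank | 596.31 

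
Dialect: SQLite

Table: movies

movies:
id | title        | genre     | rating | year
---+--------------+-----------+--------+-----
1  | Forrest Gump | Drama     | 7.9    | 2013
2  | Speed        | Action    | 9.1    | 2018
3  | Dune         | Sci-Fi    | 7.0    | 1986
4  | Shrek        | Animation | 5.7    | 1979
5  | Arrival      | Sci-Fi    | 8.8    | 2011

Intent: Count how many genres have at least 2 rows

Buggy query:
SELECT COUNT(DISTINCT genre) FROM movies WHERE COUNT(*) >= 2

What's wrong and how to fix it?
Bug: COUNT(*) cannot appear in WHERE; the per-group count doesn't exist yet

Fix: Use a subquery that GROUPs and filters with HAVING, then count its rows

Corrected query:
SELECT COUNT(*) FROM (SELECT genre FROM movies GROUP BY genre HAVING COUNT(*) >= 2)

Result:
COUNT(*)
--------
1       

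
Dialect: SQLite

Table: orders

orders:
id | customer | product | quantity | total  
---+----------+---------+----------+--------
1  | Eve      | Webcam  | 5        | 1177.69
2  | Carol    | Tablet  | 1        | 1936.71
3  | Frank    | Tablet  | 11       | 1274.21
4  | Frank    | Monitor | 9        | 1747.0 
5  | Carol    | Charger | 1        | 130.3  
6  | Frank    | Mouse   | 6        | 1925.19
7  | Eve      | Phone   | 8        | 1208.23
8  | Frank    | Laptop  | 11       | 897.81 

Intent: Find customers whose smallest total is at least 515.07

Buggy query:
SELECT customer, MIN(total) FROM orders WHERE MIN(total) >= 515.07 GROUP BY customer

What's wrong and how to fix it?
Bug: MIN() in WHERE is a misuse of aggregate

Fix: Use HAVING for the per-group MIN condition

Corrected query:
SELECT customer, MIN(total) FROM orders GROUP BY customer HAVING MIN(total) >= 515.07

Result:
customer | MIN(total)
---------+-----------
Eve      | 1177.69   
Frank    | 897.81    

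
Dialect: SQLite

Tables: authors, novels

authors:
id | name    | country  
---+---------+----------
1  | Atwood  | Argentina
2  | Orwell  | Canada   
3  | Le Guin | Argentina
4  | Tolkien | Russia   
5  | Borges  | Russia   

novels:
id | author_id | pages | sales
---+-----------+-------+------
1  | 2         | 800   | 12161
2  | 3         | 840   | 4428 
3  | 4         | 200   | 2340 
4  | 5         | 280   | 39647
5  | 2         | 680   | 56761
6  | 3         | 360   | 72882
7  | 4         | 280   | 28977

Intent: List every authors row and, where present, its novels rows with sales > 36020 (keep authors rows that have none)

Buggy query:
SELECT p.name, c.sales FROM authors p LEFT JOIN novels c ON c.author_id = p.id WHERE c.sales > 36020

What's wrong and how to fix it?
Bug: A WHERE condition on the right-hand table after LEFT JOIN drops unmatched parents

Fix: Put 'c.sales > 36020' in the JOIN's ON clause instead of WHERE

Corrected query:
SELECT p.name, c.sales FROM authors p LEFT JOIN novels c ON c.author_id = p.id AND c.sales > 36020

Result:
name    | sales
--------+------
Atwood  | NULL 
Orwell  | 56761
Le Guin | 72882
Tolkien | NULL 
Borges  | 39647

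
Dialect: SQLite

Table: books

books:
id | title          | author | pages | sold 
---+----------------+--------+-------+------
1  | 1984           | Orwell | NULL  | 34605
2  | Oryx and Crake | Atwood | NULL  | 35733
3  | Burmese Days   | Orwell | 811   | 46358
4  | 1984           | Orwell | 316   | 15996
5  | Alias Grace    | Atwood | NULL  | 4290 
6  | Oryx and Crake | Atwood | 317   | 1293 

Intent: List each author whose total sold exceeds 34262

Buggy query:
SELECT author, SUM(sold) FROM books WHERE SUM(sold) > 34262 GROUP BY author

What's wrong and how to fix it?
Bug: SUM(sold) is an aggregate, but WHERE filters rows before aggregation

Fix: Use HAVING (which filters groups after aggregation) instead of WHERE

Corrected query:
SELECT author, SUM(sold) FROM books GROUP BY author HAVING SUM(sold) > 34262

Result:
author | SUM(sold)
-------+----------
Atwood | 41316    
Orwell | 96959    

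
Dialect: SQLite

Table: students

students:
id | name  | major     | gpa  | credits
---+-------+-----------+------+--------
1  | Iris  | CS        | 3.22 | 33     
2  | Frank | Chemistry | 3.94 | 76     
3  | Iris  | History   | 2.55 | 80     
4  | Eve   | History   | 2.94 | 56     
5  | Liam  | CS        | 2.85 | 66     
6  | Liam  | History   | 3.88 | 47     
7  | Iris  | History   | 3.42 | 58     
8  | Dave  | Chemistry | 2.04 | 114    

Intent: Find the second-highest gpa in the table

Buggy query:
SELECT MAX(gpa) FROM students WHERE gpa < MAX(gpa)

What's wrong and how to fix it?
Bug: The inner MAX is an aggregate inside WHERE, which is not allowed

Fix: Put the inner MAX in a scalar subquery

Corrected query:
SELECT MAX(gpa) FROM students WHERE gpa < (SELECT MAX(gpa) FROM students)

Result:
MAX(gpa)
--------
3.88    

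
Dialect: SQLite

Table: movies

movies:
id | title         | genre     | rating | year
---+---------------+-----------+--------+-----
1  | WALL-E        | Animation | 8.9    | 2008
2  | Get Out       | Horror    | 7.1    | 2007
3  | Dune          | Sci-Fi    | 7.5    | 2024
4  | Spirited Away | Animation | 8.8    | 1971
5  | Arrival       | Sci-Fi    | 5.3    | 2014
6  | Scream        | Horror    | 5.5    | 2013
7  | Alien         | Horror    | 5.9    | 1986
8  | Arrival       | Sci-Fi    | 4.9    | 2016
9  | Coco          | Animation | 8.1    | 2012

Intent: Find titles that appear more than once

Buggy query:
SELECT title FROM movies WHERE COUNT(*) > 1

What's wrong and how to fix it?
Bug: WHERE can't reference COUNT(*); aggregates are computed after WHERE

Fix: Group first, then use HAVING for the count condition

Corrected query:
SELECT title FROM movies GROUP BY title HAVING COUNT(*) > 1

Result:
title  
-------
Arrival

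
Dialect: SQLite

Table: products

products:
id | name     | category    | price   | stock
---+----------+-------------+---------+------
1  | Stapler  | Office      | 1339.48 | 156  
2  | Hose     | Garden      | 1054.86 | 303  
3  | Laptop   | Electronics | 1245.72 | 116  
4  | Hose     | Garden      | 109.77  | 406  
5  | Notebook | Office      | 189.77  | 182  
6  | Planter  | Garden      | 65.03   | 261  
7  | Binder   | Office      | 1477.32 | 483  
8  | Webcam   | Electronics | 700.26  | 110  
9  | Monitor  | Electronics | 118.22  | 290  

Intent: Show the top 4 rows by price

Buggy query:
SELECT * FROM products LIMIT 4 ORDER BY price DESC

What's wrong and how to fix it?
Bug: LIMIT must come after ORDER BY

Fix: Swap the clauses: ORDER BY first, then LIMIT

Corrected query:
SELECT * FROM products ORDER BY price DESC LIMIT 4

Result:
id | name    | category    | price   | stock
---+---------+-------------+---------+------
7  | Binder  | Office      | 1477.32 | 483  
1  | Stapler | Office      | 1339.48 | 156  
3  | Laptop  | Electronics | 1245.72 | 116  
2  | Hose    | Garden      | 1054.86 | 303  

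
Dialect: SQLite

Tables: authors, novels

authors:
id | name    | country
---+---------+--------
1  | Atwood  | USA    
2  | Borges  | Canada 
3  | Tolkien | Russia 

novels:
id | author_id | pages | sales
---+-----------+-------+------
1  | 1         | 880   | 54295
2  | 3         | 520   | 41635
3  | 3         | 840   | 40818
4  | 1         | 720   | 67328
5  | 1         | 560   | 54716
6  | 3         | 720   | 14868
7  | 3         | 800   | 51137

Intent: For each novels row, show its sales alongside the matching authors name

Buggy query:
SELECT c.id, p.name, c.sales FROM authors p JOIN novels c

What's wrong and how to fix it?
Bug: Missing join condition: each novels row is matched to all authors rows instead of just its own

Fix: Add ON c.author_id = p.id to the JOIN

Corrected query:
SELECT c.id, p.name, c.sales FROM authors p JOIN novels c ON c.author_id = p.id

Result:
id | name    | sales
---+---------+------
1  | Atwood  | 54295
2  | Tolkien | 41635
3  | Tolkien | 40818
4  | Atwood  | 67328
5  | Atwood  | 54716
6  | Tolkien | 14868
7  | Tolkien | 51137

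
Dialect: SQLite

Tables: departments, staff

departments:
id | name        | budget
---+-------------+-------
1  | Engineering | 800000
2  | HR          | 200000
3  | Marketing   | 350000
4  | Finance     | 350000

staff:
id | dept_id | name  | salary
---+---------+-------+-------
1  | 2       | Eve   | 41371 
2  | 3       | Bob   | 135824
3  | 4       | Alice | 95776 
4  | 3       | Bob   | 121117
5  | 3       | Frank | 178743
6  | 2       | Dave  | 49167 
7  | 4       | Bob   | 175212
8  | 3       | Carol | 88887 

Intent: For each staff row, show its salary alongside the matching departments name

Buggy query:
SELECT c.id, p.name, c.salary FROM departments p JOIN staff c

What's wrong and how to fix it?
Bug: JOIN with no ON clause produces a cartesian product; every staff row pairs with every departments row

Fix: Specify the join condition linking the foreign key to the parent id

Corrected query:
SELECT c.id, p.name, c.salary FROM departments p JOIN staff c ON c.dept_id = p.id

Result:
id | name      | salary
---+-----------+-------
1  | HR        | 41371 
2  | Marketing | 135824
3  | Finance   | 95776 
4  | Marketing | 121117
5  | Marketing | 178743
6  | HR        | 49167 
7  | Finance   | 175212
8  | Marketing | 88887 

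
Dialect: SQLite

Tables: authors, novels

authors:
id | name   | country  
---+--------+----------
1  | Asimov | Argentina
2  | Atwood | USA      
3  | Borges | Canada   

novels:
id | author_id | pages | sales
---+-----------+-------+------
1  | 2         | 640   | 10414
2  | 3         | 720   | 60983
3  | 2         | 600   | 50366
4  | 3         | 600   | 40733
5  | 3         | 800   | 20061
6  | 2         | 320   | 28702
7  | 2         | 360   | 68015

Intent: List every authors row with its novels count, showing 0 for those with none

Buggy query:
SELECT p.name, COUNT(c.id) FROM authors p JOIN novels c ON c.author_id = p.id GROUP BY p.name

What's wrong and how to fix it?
Bug: INNER JOIN drops authors rows that have no matching novels rows

Fix: Use LEFT JOIN so parents without children still appear (COUNT(c.id) gives 0)

Corrected query:
SELECT p.name, COUNT(c.id) FROM authors p LEFT JOIN novels c ON c.author_id = p.id GROUP BY p.name

Result:
name   | COUNT(c.id)
-------+------------
Asimov | 0          
Atwood | 4          
Borges | 3          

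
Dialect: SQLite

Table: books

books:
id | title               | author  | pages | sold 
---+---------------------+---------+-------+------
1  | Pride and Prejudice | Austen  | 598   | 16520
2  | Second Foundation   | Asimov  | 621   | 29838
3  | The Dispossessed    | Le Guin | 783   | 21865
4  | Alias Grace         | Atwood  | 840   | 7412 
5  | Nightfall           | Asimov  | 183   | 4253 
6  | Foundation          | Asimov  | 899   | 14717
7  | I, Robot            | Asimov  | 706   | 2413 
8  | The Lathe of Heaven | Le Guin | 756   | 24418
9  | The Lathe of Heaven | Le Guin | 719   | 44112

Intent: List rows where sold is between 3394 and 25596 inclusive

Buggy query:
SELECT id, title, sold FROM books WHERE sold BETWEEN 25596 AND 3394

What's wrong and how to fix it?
Bug: The bounds are reversed; BETWEEN a AND b requires a <= b to match anything

Fix: Swap the bounds so the smaller value comes first

Corrected query:
SELECT id, title, sold FROM books WHERE sold BETWEEN 3394 AND 25596

Result:
id | title               | sold 
---+---------------------+------
1  | Pride and Prejudice | 16520
3  | The Dispossessed    | 21865
4  | Alias Grace         | 7412 
5  | Nightfall           | 4253 
6  | Foundation          | 14717
8  | The Lathe of Heaven | 24418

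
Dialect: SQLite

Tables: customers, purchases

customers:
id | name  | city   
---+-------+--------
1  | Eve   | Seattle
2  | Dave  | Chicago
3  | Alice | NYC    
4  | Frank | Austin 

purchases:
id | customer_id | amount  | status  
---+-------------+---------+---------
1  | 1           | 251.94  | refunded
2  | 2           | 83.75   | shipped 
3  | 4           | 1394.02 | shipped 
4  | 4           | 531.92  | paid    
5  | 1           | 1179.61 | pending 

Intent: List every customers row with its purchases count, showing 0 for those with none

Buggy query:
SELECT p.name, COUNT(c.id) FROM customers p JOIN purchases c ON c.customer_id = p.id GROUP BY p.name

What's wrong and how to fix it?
Bug: INNER JOIN drops customers rows that have no matching purchases rows

Fix: Switch to LEFT JOIN to retain unmatched parent rows

Corrected query:
SELECT p.name, COUNT(c.id) FROM customers p LEFT JOIN purchases c ON c.customer_id = p.id GROUP BY p.name

Result:
name  | COUNT(c.id)
------+------------
Alice | 0          
Dave  | 1          
Eve   | 2          
Frank | 2          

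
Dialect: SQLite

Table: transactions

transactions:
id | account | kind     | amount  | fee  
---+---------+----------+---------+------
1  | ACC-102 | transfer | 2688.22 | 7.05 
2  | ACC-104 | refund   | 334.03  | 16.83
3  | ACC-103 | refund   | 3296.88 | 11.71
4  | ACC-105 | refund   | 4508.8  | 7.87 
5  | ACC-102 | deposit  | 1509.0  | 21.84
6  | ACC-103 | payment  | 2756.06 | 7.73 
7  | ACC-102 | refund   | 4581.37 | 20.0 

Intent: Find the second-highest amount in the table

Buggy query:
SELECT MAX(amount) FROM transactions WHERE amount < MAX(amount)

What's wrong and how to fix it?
Bug: The inner MAX is an aggregate inside WHERE, which is not allowed

Fix: Compute the overall MAX in a subquery, then take MAX of rows below it

Corrected query:
SELECT MAX(amount) FROM transactions WHERE amount < (SELECT MAX(amount) FROM transactions)

Result:
MAX(amount)
-----------
4508.8     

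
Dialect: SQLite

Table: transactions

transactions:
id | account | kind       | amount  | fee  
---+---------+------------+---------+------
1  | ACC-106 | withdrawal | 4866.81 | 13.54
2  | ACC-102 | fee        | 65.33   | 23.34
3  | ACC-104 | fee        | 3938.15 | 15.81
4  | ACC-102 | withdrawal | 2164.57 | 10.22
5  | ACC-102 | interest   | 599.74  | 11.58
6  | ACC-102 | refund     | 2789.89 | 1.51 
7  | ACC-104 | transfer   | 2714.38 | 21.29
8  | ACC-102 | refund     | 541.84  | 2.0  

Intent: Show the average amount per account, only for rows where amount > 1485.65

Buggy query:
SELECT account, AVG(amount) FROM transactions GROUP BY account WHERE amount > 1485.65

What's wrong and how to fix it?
Bug: WHERE cannot follow GROUP BY

Fix: Move the WHERE clause before GROUP BY

Corrected query:
SELECT account, AVG(amount) FROM transactions WHERE amount > 1485.65 GROUP BY account

Result:
account | AVG(amount)
--------+------------
ACC-102 | 2477.23    
ACC-104 | 3326.265   
ACC-106 | 4866.81    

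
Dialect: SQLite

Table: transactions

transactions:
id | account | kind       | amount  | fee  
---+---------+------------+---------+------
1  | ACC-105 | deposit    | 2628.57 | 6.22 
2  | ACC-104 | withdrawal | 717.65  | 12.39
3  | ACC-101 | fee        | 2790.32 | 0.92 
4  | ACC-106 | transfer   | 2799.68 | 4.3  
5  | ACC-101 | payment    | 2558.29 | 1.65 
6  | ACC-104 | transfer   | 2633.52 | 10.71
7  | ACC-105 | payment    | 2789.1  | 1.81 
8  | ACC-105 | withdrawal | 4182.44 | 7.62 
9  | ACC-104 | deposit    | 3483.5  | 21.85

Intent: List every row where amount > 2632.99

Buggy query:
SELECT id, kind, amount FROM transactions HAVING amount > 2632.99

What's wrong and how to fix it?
Bug: This is a non-aggregate query (no GROUP BY, no aggregates), so in SQLite the HAVING clause is invalid here; a row-level condition belongs in WHERE

Fix: Replace HAVING with WHERE since the condition applies to individual rows

Corrected query:
SELECT id, kind, amount FROM transactions WHERE amount > 2632.99

Result:
id | kind       | amount 
---+------------+--------
3  | fee        | 2790.32
4  | transfer   | 2799.68
6  | transfer   | 2633.52
7  | payment    | 2789.1 
8  | withdrawal | 4182.44
9  | deposit    | 3483.5 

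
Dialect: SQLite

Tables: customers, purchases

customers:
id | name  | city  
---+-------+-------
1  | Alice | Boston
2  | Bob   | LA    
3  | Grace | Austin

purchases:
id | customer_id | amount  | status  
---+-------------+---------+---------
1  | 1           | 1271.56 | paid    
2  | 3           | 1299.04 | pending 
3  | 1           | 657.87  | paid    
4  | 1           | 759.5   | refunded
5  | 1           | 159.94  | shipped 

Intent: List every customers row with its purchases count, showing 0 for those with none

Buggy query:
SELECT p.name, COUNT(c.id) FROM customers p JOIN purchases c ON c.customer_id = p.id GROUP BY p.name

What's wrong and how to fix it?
Bug: INNER JOIN drops customers rows that have no matching purchases rows

Fix: Use LEFT JOIN so parents without children still appear (COUNT(c.id) gives 0)

Corrected query:
SELECT p.name, COUNT(c.id) FROM customers p LEFT JOIN purchases c ON c.customer_id = p.id GROUP BY p.name

Result:
name  | COUNT(c.id)
------+------------
Alice | 4          
Bob   | 0          
Grace | 1          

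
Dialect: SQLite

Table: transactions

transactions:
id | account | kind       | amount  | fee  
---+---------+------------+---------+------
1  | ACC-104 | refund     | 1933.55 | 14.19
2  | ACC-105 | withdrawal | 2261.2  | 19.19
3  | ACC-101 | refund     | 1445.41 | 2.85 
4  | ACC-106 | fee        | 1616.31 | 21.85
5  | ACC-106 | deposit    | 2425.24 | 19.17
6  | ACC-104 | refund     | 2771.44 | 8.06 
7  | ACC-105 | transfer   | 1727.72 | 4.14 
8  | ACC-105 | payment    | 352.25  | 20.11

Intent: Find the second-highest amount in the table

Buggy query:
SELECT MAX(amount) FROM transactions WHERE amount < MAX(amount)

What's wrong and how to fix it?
Bug: MAX(amount) on the right of the comparison is an aggregate-in-WHERE error

Fix: Compute the overall MAX in a subquery, then take MAX of rows below it

Corrected query:
SELECT MAX(amount) FROM transactions WHERE amount < (SELECT MAX(amount) FROM transactions)

Result:
MAX(amount)
-----------
2425.24    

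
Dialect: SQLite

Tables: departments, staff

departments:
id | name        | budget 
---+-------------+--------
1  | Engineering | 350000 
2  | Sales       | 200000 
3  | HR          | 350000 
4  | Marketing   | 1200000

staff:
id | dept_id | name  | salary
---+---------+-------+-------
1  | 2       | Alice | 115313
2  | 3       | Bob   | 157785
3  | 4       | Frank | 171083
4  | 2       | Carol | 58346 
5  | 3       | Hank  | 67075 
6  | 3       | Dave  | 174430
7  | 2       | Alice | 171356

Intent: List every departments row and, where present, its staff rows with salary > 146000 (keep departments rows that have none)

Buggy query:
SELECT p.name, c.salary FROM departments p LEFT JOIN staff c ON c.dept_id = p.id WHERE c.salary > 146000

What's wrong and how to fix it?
Bug: A WHERE condition on the right-hand table after LEFT JOIN drops unmatched parents

Fix: Move the right-table condition into the ON clause so unmatched parents are kept

Corrected query:
SELECT p.name, c.salary FROM departments p LEFT JOIN staff c ON c.dept_id = p.id AND c.salary > 146000

Result:
name        | salary
------------+-------
Engineering | NULL  
Sales       | 171356
HR          | 157785
HR          | 174430
Marketing   | 171083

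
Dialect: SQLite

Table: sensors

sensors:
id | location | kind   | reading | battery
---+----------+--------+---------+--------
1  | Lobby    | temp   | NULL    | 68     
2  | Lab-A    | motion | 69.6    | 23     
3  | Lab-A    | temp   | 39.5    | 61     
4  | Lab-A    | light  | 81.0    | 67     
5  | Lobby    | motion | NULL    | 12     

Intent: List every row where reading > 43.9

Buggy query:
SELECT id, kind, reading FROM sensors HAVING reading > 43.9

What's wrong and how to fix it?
Bug: HAVING filters the output of aggregation, but this query has no GROUP BY and no aggregate functions, so SQLite rejects it (HAVING clause on a non-aggregate query); the condition here is per row

Fix: Use WHERE for row-level filtering

Corrected query:
SELECT id, kind, reading FROM sensors WHERE reading > 43.9

Result:
id | kind   | reading
---+--------+--------
2  | motion | 69.6   
4  | light  | 81     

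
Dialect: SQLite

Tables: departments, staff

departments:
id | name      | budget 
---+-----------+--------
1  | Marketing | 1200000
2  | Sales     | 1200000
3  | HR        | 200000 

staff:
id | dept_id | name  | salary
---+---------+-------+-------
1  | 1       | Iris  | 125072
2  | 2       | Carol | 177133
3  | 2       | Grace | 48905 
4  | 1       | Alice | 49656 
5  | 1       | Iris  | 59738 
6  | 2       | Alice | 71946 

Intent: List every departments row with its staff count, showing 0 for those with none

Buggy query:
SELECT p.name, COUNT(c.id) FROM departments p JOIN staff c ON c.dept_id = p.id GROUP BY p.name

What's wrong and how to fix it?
Bug: An inner join excludes parents with zero children

Fix: Switch to LEFT JOIN to retain unmatched parent rows

Corrected query:
SELECT p.name, COUNT(c.id) FROM departments p LEFT JOIN staff c ON c.dept_id = p.id GROUP BY p.name

Result:
name      | COUNT(c.id)
----------+------------
HR        | 0          
Marketing | 3          
Sales     | 3          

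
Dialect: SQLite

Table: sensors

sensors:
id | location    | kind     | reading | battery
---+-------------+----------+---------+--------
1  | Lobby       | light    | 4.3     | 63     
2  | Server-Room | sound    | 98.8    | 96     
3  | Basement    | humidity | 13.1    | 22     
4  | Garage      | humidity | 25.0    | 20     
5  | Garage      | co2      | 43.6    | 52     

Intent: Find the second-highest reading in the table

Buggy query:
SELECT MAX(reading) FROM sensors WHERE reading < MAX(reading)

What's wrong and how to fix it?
Bug: MAX(reading) on the right of the comparison is an aggregate-in-WHERE error

Fix: Put the inner MAX in a scalar subquery

Corrected query:
SELECT MAX(reading) FROM sensors WHERE reading < (SELECT MAX(reading) FROM sensors)

Result:
MAX(reading)
------------
43.6        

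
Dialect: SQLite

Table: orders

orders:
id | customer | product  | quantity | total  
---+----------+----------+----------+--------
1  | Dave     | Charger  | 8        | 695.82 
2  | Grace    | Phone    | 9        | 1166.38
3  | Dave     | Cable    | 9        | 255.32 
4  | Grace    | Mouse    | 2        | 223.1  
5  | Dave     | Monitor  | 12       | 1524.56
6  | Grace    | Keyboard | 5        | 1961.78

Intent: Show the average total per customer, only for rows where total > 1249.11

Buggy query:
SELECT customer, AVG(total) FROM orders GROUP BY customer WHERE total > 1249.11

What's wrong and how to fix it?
Bug: WHERE cannot follow GROUP BY

Fix: Move the WHERE clause before GROUP BY

Corrected query:
SELECT customer, AVG(total) FROM orders WHERE total > 1249.11 GROUP BY customer

Result:
customer | AVG(total)
---------+-----------
Dave     | 1524.56   
Grace    | 1961.78   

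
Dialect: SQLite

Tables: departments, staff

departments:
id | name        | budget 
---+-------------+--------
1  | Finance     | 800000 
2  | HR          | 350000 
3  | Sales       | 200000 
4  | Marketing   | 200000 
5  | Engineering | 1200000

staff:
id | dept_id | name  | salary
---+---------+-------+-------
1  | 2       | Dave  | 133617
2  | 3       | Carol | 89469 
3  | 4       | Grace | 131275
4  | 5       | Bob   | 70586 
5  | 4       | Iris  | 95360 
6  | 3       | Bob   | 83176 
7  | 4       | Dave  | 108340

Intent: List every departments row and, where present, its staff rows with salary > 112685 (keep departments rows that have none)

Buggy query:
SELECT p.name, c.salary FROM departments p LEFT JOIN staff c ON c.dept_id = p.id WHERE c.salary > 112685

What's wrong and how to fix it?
Bug: A WHERE condition on the right-hand table after LEFT JOIN drops unmatched parents

Fix: Move the right-table condition into the ON clause so unmatched parents are kept

Corrected query:
SELECT p.name, c.salary FROM departments p LEFT JOIN staff c ON c.dept_id = p.id AND c.salary > 112685

Result:
name        | salary
------------+-------
Finance     | NULL  
HR          | 133617
Sales       | NULL  
Marketing   | 131275
Engineering | NULL  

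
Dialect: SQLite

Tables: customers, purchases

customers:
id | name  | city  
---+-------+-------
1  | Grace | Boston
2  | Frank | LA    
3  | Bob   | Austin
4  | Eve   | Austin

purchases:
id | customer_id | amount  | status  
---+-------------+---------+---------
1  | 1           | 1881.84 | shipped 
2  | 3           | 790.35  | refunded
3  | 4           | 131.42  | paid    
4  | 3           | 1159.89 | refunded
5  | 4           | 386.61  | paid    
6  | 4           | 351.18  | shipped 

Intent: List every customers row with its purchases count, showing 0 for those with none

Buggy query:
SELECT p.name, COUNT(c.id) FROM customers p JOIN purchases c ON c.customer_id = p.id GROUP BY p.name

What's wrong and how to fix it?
Bug: INNER JOIN drops customers rows that have no matching purchases rows

Fix: Switch to LEFT JOIN to retain unmatched parent rows

Corrected query:
SELECT p.name, COUNT(c.id) FROM customers p LEFT JOIN purchases c ON c.customer_id = p.id GROUP BY p.name

Result:
name  | COUNT(c.id)
------+------------
Bob   | 2          
Eve   | 3          
Frank | 0          
Grace | 1          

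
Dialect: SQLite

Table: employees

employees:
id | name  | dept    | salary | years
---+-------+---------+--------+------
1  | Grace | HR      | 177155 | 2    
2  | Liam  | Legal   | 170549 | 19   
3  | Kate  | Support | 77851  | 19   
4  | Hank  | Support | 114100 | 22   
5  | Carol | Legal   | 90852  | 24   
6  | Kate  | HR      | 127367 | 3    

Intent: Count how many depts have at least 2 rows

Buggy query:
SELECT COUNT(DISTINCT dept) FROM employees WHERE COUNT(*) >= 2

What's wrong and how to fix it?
Bug: COUNT(*) cannot appear in WHERE; the per-group count doesn't exist yet

Fix: Group first with HAVING COUNT(*) >= 2, then COUNT the resulting groups

Corrected query:
SELECT COUNT(*) FROM (SELECT dept FROM employees GROUP BY dept HAVING COUNT(*) >= 2)

Result:
COUNT(*)
--------
3       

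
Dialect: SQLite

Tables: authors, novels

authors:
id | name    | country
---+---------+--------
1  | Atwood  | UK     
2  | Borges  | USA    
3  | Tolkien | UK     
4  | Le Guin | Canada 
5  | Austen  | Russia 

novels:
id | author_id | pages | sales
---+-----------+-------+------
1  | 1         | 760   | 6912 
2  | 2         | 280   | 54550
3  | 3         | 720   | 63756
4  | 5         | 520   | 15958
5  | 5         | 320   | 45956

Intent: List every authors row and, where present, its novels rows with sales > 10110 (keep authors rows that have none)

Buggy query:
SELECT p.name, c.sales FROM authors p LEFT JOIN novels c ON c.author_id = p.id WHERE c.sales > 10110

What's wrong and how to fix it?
Bug: A WHERE condition on the right-hand table after LEFT JOIN drops unmatched parents

Fix: Move the right-table condition into the ON clause so unmatched parents are kept

Corrected query:
SELECT p.name, c.sales FROM authors p LEFT JOIN novels c ON c.author_id = p.id AND c.sales > 10110

Result:
name    | sales
--------+------
Atwood  | NULL 
Borges  | 54550
Tolkien | 63756
Le Guin | NULL 
Austen  | 15958
Austen  | 45956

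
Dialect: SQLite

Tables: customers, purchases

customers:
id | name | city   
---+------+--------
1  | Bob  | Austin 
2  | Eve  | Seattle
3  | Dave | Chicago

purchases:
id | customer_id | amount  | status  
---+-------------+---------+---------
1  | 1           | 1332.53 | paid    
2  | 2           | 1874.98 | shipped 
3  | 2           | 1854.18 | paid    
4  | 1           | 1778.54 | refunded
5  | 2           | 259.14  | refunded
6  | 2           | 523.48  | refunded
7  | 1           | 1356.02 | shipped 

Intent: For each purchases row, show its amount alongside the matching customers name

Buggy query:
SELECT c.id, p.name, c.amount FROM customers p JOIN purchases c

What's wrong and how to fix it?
Bug: JOIN with no ON clause produces a cartesian product; every purchases row pairs with every customers row

Fix: Specify the join condition linking the foreign key to the parent id

Corrected query:
SELECT c.id, p.name, c.amount FROM customers p JOIN purchases c ON c.customer_id = p.id

Result:
id | name | amount 
---+------+--------
1  | Bob  | 1332.53
2  | Eve  | 1874.98
3  | Eve  | 1854.18
4  | Bob  | 1778.54
5  | Eve  | 259.14 
6  | Eve  | 523.48 
7  | Bob  | 1356.02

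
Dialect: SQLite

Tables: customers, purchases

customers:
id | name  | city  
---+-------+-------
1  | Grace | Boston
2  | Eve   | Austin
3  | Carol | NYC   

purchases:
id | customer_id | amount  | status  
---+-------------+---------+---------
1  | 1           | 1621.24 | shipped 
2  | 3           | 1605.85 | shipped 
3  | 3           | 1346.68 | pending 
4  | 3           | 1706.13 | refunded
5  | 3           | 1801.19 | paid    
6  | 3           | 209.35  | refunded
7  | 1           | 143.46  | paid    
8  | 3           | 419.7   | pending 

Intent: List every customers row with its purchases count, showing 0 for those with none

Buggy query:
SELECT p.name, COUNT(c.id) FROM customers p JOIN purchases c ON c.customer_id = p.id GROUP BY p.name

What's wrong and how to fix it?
Bug: An inner join excludes parents with zero children

Fix: Use LEFT JOIN so parents without children still appear (COUNT(c.id) gives 0)

Corrected query:
SELECT p.name, COUNT(c.id) FROM customers p LEFT JOIN purchases c ON c.customer_id = p.id GROUP BY p.name

Result:
name  | COUNT(c.id)
------+------------
Carol | 6          
Eve   | 0          
Grace | 2          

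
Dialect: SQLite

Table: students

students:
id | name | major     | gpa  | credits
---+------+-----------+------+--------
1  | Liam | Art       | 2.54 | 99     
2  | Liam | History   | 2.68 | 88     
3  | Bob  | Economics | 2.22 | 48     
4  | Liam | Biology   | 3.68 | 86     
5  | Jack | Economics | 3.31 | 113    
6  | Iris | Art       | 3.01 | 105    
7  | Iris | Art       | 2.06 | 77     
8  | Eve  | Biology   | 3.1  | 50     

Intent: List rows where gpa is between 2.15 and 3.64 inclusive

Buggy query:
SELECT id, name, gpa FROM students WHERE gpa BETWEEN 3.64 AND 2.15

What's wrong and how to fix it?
Bug: The bounds are reversed; BETWEEN a AND b requires a <= b to match anything

Fix: Swap the bounds so the smaller value comes first

Corrected query:
SELECT id, name, gpa FROM students WHERE gpa BETWEEN 2.15 AND 3.64

Result:
id | name | gpa 
---+------+-----
1  | Liam | 2.54
2  | Liam | 2.68
3  | Bob  | 2.22
5  | Jack | 3.31
6  | Iris | 3.01
8  | Eve  | 3.1 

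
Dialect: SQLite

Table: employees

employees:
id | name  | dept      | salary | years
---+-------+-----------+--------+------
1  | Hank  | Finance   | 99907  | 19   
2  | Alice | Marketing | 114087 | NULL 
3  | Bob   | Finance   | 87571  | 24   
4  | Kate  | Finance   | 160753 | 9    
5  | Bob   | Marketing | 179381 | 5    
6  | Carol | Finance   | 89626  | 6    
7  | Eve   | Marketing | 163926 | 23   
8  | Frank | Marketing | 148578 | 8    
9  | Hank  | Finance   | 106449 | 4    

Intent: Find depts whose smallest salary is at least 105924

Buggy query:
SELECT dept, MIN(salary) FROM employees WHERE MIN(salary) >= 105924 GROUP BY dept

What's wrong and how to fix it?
Bug: Aggregates like MIN are computed per group after WHERE runs

Fix: Use HAVING for the per-group MIN condition

Corrected query:
SELECT dept, MIN(salary) FROM employees GROUP BY dept HAVING MIN(salary) >= 105924

Result:
dept      | MIN(salary)
----------+------------
Marketing | 114087     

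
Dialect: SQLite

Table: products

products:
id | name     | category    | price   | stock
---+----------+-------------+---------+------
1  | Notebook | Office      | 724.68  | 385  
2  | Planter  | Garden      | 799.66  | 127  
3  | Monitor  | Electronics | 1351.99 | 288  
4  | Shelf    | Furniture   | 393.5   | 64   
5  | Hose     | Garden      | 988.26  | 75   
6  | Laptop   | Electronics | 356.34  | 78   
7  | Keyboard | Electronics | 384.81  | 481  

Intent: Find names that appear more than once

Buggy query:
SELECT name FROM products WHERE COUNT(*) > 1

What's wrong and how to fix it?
Bug: WHERE can't reference COUNT(*); aggregates are computed after WHERE

Fix: Group first, then use HAVING for the count condition

Corrected query:
SELECT name FROM products GROUP BY name HAVING COUNT(*) > 1

Result:
(no rows)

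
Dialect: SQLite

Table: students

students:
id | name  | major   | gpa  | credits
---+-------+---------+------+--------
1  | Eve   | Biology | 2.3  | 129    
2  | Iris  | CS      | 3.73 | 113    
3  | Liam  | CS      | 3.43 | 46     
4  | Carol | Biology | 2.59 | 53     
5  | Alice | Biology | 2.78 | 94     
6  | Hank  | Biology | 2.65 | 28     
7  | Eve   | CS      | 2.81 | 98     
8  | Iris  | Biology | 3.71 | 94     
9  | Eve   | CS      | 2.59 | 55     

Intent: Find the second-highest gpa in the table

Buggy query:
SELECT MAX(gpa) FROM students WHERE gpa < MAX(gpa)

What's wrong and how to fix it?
Bug: MAX(gpa) on the right of the comparison is an aggregate-in-WHERE error

Fix: Put the inner MAX in a scalar subquery

Corrected query:
SELECT MAX(gpa) FROM students WHERE gpa < (SELECT MAX(gpa) FROM students)

Result:
MAX(gpa)
--------
3.71    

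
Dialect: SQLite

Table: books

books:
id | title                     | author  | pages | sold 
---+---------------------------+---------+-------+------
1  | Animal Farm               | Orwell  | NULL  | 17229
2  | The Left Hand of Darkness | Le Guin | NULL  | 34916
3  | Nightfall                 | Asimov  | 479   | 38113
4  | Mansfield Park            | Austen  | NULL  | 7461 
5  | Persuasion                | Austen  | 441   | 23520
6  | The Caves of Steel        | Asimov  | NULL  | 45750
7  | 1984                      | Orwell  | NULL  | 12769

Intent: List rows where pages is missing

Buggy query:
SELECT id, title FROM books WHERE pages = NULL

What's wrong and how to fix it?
Bug: Comparing to NULL with '=' never matches; NULL = NULL is unknown, not true

Fix: Replace '= NULL' with 'IS NULL'

Corrected query:
SELECT id, title FROM books WHERE pages IS NULL

Result:
id | title                    
---+--------------------------
1  | Animal Farm              
2  | The Left Hand of Darkness
4  | Mansfield Park           
6  | The Caves of Steel       
7  | 1984                     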